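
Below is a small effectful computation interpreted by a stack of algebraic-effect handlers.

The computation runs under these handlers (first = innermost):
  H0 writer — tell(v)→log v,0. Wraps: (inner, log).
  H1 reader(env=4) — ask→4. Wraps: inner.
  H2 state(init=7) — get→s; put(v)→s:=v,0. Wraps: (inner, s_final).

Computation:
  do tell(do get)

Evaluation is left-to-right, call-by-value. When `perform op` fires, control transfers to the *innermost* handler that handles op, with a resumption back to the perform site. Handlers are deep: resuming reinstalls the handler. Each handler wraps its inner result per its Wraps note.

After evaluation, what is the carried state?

Evaluation trace:
get @ H2 ⇒ 7
tell(7) @ H0 ⇒ log+=7
H0 returns (0, (7))
H1 returns (0, (7))
H2 returns ((0, (7)), 7)
= ((0, (7)), 7)

Answer: 7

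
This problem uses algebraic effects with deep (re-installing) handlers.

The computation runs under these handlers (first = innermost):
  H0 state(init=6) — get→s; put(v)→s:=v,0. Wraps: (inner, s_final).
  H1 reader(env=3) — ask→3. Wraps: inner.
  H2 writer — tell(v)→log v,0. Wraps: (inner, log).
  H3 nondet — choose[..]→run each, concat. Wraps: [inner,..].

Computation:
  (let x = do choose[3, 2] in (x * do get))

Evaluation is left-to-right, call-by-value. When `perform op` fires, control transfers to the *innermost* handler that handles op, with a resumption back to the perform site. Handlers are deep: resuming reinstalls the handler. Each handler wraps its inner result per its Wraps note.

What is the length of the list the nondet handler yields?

Answer: 2

Working:
choose[3, 2] @ H3
  branch[0] choose=3:
    get @ H0 ⇒ 6
    H0 returns (18, 6)
    H1 returns (18, 6)
    H2 returns ((18, 6), ())
    H3 returns [((18, 6), ())]
  branch[1] choose=2:
    get @ H0 ⇒ 6
    H0 returns (12, 6)
    H1 returns (12, 6)
    H2 returns ((12, 6), ())
    H3 returns [((12, 6), ())]
= [((18, 6), ()), ((12, 6), ())]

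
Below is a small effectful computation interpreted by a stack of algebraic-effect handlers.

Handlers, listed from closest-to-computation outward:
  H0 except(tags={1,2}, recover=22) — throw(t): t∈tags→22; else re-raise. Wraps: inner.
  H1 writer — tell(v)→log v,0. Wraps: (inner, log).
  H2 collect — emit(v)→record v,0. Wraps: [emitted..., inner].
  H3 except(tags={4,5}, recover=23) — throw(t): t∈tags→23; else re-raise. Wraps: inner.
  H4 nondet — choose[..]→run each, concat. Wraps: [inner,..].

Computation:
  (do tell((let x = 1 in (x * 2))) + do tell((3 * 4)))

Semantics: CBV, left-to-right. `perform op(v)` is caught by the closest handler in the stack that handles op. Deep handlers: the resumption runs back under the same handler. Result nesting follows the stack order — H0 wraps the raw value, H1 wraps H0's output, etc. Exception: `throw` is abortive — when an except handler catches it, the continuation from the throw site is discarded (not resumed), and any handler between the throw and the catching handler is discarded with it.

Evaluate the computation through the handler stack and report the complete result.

Answer: [[(0, (2, 12))]]

Working:
tell(2) @ H1 ⇒ log+=2
tell(12) @ H1 ⇒ log+=12
H0 returns 0
H1 returns (0, (2, 12))
H2 returns [(0, (2, 12))]
H3 returns [(0, (2, 12))]
H4 returns [[(0, (2, 12))]]
= [[(0, (2, 12))]]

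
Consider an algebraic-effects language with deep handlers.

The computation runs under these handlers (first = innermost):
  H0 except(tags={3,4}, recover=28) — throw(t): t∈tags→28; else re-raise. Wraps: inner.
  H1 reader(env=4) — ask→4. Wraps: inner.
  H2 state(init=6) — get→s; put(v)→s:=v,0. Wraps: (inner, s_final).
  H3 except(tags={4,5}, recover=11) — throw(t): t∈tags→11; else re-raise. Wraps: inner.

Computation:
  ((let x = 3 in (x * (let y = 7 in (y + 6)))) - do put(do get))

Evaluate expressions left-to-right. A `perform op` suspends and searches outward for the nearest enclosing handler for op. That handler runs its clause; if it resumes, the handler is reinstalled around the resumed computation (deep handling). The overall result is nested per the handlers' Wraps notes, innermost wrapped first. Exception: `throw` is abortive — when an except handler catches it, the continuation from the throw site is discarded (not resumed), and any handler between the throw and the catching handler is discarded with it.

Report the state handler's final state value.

Step-by-step:
get @ H2 ⇒ 6
put(6) @ H2 ⇒ s:=6
H0 returns 39
H1 returns 39
H2 returns (39, 6)
H3 returns (39, 6)
= (39, 6)

Answer: 6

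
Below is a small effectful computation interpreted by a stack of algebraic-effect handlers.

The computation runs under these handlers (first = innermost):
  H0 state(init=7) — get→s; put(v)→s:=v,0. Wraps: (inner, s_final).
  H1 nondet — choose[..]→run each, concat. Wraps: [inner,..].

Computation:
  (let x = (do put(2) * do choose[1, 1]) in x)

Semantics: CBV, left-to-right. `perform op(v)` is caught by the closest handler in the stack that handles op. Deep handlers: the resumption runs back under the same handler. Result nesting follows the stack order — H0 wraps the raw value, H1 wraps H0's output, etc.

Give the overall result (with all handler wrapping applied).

Step-by-step:
put(2) @ H0 ⇒ s:=2
choose[1, 1] @ H1
  branch[0] choose=1:
    H0 returns (0, 2)
    H1 returns [(0, 2)]
  branch[1] choose=1:
    H0 returns (0, 2)
    H1 returns [(0, 2)]
= [(0, 2), (0, 2)]

Answer: [(0, 2), (0, 2)]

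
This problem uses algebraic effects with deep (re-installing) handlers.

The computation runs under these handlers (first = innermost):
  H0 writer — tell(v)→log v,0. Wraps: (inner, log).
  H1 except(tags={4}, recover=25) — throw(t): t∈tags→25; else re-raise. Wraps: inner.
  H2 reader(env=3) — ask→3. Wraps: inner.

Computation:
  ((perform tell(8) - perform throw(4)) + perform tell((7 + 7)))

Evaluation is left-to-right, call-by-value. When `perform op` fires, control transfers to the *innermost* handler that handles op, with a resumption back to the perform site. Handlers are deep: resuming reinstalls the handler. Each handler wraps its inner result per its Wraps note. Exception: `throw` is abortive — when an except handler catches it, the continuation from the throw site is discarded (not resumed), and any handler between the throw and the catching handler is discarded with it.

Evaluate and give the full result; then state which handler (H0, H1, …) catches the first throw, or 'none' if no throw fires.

Working:
tell(8) @ H0 ⇒ log+=8
throw(4) @ H1 caught ⇒ 25
H2 returns 25
= 25

Answer: 25 ; first throw caught by: H1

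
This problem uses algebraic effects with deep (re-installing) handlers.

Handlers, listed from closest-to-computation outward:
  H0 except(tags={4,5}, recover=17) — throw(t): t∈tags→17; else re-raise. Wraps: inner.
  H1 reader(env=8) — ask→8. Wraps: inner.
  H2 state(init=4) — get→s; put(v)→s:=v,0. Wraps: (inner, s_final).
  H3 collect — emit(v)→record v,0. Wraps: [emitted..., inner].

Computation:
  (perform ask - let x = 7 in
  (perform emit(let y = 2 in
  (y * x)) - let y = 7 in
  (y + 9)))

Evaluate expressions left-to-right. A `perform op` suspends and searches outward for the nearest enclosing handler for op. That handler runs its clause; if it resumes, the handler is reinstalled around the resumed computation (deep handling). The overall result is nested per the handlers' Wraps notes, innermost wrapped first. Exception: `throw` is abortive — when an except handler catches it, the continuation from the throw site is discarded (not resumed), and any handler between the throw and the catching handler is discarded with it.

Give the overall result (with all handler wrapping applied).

Working:
ask @ H1 ⇒ 8
emit(14) @ H3 ⇒ out+=14
H0 returns 24
H1 returns 24
H2 returns (24, 4)
H3 returns [14, (24, 4)]
= [14, (24, 4)]

Answer: [14, (24, 4)]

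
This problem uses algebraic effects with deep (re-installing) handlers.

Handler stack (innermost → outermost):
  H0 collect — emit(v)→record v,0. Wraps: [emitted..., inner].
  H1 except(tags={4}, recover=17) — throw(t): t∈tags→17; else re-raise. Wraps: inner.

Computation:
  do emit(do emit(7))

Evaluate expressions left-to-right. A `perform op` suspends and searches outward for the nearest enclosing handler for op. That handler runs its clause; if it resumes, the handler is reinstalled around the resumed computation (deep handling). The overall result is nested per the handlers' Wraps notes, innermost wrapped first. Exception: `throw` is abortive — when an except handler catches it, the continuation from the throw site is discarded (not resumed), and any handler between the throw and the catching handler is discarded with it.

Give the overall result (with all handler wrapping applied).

Answer: [7, 0, 0]

Working:
emit(7) @ H0 ⇒ out+=7
emit(0) @ H0 ⇒ out+=0
H0 returns [7, 0, 0]
H1 returns [7, 0, 0]
= [7, 0, 0]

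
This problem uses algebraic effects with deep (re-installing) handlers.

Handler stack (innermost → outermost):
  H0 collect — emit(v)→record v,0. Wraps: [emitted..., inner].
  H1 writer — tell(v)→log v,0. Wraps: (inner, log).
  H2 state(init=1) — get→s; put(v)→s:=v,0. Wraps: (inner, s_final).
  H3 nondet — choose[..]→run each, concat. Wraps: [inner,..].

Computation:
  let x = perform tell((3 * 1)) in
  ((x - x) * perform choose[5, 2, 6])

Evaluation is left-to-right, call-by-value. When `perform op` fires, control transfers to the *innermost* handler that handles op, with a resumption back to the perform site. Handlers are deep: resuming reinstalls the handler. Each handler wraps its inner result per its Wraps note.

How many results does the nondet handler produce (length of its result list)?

Step-by-step:
tell(3) @ H1 ⇒ log+=3
choose[5, 2, 6] @ H3
  branch[0] choose=5:
    H0 returns [0]
    H1 returns ([0], (3))
    H2 returns (([0], (3)), 1)
    H3 returns [(([0], (3)), 1)]
  branch[1] choose=2:
    H0 returns [0]
    H1 returns ([0], (3))
    H2 returns (([0], (3)), 1)
    H3 returns [(([0], (3)), 1)]
  branch[2] choose=6:
    H0 returns [0]
    H1 returns ([0], (3))
    H2 returns (([0], (3)), 1)
    H3 returns [(([0], (3)), 1)]
= [(([0], (3)), 1), (([0], (3)), 1), (([0], (3)), 1)]

Answer: 3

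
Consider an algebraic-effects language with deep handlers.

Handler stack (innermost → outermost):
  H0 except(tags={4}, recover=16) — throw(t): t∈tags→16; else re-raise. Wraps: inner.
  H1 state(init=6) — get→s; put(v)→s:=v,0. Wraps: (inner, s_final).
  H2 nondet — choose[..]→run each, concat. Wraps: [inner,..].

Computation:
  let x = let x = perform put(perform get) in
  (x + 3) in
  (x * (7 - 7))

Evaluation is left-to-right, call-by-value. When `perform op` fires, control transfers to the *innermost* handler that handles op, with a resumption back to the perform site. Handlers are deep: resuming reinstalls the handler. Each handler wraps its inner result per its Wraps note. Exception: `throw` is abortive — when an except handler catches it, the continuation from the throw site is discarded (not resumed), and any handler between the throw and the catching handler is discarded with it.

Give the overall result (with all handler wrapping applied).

Answer: [(0, 6)]

Working:
get @ H1 ⇒ 6
put(6) @ H1 ⇒ s:=6
H0 returns 0
H1 returns (0, 6)
H2 returns [(0, 6)]
= [(0, 6)]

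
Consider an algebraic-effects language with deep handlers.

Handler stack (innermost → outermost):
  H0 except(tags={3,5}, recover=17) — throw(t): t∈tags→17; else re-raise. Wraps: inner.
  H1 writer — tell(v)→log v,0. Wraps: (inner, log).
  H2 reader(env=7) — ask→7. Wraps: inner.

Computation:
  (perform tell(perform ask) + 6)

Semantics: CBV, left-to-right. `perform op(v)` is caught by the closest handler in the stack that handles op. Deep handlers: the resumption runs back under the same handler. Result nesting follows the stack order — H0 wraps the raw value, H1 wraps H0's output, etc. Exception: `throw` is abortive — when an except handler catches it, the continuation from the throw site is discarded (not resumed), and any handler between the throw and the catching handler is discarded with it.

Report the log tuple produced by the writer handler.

Evaluation trace:
ask @ H2 ⇒ 7
tell(7) @ H1 ⇒ log+=7
H0 returns 6
H1 returns (6, (7))
H2 returns (6, (7))
= (6, (7))

Answer: (7)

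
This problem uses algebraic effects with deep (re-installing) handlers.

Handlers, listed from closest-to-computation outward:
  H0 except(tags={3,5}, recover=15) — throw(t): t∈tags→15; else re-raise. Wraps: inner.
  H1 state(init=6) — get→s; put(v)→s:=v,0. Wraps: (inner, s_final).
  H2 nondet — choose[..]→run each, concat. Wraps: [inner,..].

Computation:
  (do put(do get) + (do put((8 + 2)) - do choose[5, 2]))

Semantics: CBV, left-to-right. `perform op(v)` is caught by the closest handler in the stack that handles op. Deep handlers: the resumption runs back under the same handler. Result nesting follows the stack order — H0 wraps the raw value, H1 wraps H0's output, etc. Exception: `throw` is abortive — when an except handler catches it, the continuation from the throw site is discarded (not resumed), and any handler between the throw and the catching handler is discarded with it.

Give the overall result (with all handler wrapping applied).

Evaluation trace:
get @ H1 ⇒ 6
put(6) @ H1 ⇒ s:=6
put(10) @ H1 ⇒ s:=10
choose[5, 2] @ H2
  branch[0] choose=5:
    H0 returns -5
    H1 returns (-5, 10)
    H2 returns [(-5, 10)]
  branch[1] choose=2:
    H0 returns -2
    H1 returns (-2, 10)
    H2 returns [(-2, 10)]
= [(-5, 10), (-2, 10)]

Answer: [(-5, 10), (-2, 10)]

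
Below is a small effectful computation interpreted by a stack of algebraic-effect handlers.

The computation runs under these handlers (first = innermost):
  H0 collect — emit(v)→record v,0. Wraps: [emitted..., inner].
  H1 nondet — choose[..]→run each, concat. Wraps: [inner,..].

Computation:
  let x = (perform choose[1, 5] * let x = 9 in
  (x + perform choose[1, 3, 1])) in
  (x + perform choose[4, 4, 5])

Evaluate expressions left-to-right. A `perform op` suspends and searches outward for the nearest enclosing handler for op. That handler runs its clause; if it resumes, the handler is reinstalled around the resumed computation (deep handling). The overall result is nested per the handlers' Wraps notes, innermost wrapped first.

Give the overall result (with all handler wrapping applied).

Answer: [[14], [14], [15], [16], [16], [17], [14], [14], [15], [54], [54], [55], [64], [64], [65], [54], [54], [55]]

Working:
choose[1, 5] @ H1
  branch[0] choose=1:
    choose[1, 3, 1] @ H1
      branch[0] choose=1:
        choose[4, 4, 5] @ H1
          branch[0] choose=4:
            H0 returns [14]
            H1 returns [[14]]
          branch[1] choose=4:
            H0 returns [14]
            H1 returns [[14]]
          branch[2] choose=5:
            H0 returns [15]
            H1 returns [[15]]
      branch[1] choose=3:
        choose[4, 4, 5] @ H1
          branch[0] choose=4:
            H0 returns [16]
            H1 returns [[16]]
          branch[1] choose=4:
            H0 returns [16]
            H1 returns [[16]]
          branch[2] choose=5:
            H0 returns [17]
            H1 returns [[17]]
      branch[2] choose=1:
        choose[4, 4, 5] @ H1
          branch[0] choose=4:
            H0 returns [14]
            H1 returns [[14]]
          branch[1] choose=4:
            H0 returns [14]
            H1 returns [[14]]
          branch[2] choose=5:
            H0 returns [15]
            H1 returns [[15]]
  branch[1] choose=5:
    choose[1, 3, 1] @ H1
      branch[0] choose=1:
        choose[4, 4, 5] @ H1
          branch[0] choose=4:
            H0 returns [54]
            H1 returns [[54]]
          branch[1] choose=4:
            H0 returns [54]
            H1 returns [[54]]
          branch[2] choose=5:
            H0 returns [55]
            H1 returns [[55]]
      branch[1] choose=3:
        choose[4, 4, 5] @ H1
          branch[0] choose=4:
            H0 returns [64]
            H1 returns [[64]]
          branch[1] choose=4:
            H0 returns [64]
            H1 returns [[64]]
          branch[2] choose=5:
            H0 returns [65]
            H1 returns [[65]]
      branch[2] choose=1:
        choose[4, 4, 5] @ H1
          branch[0] choose=4:
            H0 returns [54]
            H1 returns [[54]]
          branch[1] choose=4:
            H0 returns [54]
            H1 returns [[54]]
          branch[2] choose=5:
            H0 returns [55]
            H1 returns [[55]]
= [[14], [14], [15], [16], [16], [17], [14], [14], [15], [54], [54], [55], [64], [64], [65], [54], [54], [55]]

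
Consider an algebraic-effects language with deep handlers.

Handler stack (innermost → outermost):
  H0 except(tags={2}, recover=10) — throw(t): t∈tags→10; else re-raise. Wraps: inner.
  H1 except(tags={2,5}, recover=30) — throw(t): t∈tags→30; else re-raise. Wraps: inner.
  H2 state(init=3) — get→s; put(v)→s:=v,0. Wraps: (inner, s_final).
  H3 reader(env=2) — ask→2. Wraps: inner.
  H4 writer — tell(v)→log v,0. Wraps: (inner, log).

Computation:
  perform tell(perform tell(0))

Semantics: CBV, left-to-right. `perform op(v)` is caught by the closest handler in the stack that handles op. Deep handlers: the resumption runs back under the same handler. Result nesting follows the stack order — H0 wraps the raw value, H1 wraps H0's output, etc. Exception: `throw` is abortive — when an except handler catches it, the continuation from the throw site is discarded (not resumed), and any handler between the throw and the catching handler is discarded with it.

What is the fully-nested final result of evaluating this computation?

Answer: ((0, 3), (0, 0))

Step-by-step:
tell(0) @ H4 ⇒ log+=0
tell(0) @ H4 ⇒ log+=0
H0 returns 0
H1 returns 0
H2 returns (0, 3)
H3 returns (0, 3)
H4 returns ((0, 3), (0, 0))
= ((0, 3), (0, 0))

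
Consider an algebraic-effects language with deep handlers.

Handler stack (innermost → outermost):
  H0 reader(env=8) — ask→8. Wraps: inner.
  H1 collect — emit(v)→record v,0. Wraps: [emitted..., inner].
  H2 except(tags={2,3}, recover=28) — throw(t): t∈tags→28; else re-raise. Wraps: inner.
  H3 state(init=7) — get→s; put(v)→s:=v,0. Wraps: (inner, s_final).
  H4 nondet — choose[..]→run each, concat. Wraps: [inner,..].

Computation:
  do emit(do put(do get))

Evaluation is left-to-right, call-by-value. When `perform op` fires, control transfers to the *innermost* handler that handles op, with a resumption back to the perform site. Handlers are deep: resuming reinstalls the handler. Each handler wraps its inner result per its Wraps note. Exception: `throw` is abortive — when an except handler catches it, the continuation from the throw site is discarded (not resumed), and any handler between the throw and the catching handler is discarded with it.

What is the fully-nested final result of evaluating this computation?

Evaluation trace:
get @ H3 ⇒ 7
put(7) @ H3 ⇒ s:=7
emit(0) @ H1 ⇒ out+=0
H0 returns 0
H1 returns [0, 0]
H2 returns [0, 0]
H3 returns ([0, 0], 7)
H4 returns [([0, 0], 7)]
= [([0, 0], 7)]

Answer: [([0, 0], 7)]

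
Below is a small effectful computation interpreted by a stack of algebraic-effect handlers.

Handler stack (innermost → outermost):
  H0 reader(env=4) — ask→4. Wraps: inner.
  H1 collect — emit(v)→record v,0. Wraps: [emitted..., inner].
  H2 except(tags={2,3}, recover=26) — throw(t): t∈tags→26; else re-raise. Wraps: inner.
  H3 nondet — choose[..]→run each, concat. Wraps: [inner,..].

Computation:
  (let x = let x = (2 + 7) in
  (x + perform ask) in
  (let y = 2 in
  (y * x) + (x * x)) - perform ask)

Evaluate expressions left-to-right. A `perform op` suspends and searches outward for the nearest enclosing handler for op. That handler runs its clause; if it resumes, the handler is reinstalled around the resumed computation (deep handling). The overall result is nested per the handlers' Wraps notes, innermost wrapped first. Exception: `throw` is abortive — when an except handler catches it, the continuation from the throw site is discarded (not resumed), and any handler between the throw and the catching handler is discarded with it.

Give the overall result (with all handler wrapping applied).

Evaluation trace:
ask @ H0 ⇒ 4
ask @ H0 ⇒ 4
H0 returns 191
H1 returns [191]
H2 returns [191]
H3 returns [[191]]
= [[191]]

Answer: [[191]]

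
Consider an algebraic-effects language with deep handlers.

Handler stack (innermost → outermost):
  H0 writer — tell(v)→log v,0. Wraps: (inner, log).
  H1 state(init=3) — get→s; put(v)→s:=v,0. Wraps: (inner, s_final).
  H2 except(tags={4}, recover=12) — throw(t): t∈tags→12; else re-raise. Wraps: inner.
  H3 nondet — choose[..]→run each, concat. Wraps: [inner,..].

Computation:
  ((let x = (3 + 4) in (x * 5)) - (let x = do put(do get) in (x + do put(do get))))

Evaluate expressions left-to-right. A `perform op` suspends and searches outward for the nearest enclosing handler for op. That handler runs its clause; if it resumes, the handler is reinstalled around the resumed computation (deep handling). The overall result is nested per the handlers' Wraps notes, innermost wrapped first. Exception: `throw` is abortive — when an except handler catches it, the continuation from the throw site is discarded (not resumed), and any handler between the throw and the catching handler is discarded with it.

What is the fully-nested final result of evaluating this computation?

Evaluation trace:
get @ H1 ⇒ 3
put(3) @ H1 ⇒ s:=3
get @ H1 ⇒ 3
put(3) @ H1 ⇒ s:=3
H0 returns (35, ())
H1 returns ((35, ()), 3)
H2 returns ((35, ()), 3)
H3 returns [((35, ()), 3)]
= [((35, ()), 3)]

Answer: [((35, ()), 3)]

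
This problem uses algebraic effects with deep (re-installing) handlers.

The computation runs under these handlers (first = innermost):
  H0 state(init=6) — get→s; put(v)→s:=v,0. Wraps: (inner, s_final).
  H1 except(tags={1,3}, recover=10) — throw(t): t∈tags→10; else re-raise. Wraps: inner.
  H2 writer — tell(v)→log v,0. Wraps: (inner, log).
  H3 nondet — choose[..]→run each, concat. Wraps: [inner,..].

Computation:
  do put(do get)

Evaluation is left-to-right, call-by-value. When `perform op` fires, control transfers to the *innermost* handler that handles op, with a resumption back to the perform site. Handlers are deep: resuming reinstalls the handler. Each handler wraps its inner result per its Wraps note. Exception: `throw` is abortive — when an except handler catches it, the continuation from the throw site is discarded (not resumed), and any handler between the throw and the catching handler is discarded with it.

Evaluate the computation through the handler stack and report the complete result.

Answer: [((0, 6), ())]

Working:
get @ H0 ⇒ 6
put(6) @ H0 ⇒ s:=6
H0 returns (0, 6)
H1 returns (0, 6)
H2 returns ((0, 6), ())
H3 returns [((0, 6), ())]
= [((0, 6), ())]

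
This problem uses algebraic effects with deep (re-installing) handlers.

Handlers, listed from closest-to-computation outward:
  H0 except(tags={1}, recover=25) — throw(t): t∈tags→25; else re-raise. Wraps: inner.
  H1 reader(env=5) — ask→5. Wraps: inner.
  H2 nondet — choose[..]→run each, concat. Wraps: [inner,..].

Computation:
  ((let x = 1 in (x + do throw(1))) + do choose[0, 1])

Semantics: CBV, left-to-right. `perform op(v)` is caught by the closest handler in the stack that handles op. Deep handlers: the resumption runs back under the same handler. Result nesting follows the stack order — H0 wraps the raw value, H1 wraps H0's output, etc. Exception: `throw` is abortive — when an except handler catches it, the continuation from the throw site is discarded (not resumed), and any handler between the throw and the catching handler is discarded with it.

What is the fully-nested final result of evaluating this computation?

Answer: [25]

Working:
throw(1) @ H0 caught ⇒ 25
H1 returns 25
H2 returns [25]
= [25]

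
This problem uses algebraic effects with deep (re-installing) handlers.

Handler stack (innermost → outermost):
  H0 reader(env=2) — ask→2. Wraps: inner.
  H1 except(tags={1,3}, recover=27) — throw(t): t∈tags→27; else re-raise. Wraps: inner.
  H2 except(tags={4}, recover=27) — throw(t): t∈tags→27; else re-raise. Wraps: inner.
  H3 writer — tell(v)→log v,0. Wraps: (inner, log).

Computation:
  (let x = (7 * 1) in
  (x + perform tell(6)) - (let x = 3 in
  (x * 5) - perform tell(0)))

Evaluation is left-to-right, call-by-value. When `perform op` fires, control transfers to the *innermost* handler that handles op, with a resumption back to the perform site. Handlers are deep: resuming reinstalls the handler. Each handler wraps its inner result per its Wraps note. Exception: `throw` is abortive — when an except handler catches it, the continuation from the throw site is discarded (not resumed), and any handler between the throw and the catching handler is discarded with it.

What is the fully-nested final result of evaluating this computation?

Answer: (-8, (6, 0))

Evaluation trace:
tell(6) @ H3 ⇒ log+=6
tell(0) @ H3 ⇒ log+=0
H0 returns -8
H1 returns -8
H2 returns -8
H3 returns (-8, (6, 0))
= (-8, (6, 0))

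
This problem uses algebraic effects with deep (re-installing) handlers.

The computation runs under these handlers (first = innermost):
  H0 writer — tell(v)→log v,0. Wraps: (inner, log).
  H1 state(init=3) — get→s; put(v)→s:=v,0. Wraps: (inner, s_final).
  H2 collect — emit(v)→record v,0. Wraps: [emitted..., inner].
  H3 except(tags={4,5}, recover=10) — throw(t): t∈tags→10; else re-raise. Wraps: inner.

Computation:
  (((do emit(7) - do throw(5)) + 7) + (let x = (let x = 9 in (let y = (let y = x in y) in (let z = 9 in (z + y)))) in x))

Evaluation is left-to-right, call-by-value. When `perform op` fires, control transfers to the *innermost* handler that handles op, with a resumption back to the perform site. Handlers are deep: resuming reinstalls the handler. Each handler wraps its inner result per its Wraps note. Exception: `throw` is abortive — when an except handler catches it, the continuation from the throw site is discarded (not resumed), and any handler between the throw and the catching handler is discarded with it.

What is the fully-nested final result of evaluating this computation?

Step-by-step:
emit(7) @ H2 ⇒ out+=7
throw(5) @ H3 caught ⇒ 10
= 10

Answer: 10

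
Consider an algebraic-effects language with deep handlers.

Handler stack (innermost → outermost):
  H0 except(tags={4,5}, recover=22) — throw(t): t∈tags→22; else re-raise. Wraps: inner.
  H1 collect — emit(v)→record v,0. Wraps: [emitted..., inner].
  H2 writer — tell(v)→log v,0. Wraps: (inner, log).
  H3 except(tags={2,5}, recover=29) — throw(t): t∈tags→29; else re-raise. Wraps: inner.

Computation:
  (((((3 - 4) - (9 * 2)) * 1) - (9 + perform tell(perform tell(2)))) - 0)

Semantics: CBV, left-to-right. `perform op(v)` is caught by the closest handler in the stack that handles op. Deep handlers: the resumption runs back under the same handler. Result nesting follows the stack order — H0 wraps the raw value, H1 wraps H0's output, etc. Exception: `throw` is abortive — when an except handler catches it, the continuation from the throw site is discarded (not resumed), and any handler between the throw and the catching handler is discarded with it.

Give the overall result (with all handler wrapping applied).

Answer: ([-28], (2, 0))

Step-by-step:
tell(2) @ H2 ⇒ log+=2
tell(0) @ H2 ⇒ log+=0
H0 returns -28
H1 returns [-28]
H2 returns ([-28], (2, 0))
H3 returns ([-28], (2, 0))
= ([-28], (2, 0))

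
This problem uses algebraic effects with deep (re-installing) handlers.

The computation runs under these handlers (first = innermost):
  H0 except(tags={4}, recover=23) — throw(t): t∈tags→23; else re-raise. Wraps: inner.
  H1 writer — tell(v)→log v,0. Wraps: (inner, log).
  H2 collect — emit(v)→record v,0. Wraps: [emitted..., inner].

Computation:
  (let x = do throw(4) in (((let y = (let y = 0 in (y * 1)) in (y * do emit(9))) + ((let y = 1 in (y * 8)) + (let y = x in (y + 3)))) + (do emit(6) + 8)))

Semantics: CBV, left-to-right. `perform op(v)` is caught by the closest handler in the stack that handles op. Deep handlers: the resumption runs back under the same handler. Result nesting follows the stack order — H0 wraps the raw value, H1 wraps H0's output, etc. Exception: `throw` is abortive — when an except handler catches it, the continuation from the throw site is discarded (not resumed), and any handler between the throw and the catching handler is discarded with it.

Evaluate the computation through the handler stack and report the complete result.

Evaluation trace:
throw(4) @ H0 caught ⇒ 23
H1 returns (23, ())
H2 returns [(23, ())]
= [(23, ())]

Answer: [(23, ())]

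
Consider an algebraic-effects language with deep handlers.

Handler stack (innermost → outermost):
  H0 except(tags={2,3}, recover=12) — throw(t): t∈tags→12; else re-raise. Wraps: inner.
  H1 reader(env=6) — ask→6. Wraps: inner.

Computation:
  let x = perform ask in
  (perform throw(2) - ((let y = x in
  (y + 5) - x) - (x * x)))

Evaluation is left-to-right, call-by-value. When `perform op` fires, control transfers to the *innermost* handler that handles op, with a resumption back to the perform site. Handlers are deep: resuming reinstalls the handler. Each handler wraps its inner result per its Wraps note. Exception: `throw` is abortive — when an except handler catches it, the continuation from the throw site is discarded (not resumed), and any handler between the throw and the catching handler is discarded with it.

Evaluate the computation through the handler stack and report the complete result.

Evaluation trace:
ask @ H1 ⇒ 6
throw(2) @ H0 caught ⇒ 12
H1 returns 12
= 12

Answer: 12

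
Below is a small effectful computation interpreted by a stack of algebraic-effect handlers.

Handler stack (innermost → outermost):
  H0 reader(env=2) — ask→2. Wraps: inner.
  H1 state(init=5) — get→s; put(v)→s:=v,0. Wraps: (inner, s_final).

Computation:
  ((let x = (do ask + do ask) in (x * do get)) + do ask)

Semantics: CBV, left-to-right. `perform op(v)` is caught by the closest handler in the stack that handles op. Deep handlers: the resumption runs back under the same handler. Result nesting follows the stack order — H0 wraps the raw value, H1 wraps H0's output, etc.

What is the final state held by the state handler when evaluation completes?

Answer: 5

Working:
ask @ H0 ⇒ 2
ask @ H0 ⇒ 2
get @ H1 ⇒ 5
ask @ H0 ⇒ 2
H0 returns 22
H1 returns (22, 5)
= (22, 5)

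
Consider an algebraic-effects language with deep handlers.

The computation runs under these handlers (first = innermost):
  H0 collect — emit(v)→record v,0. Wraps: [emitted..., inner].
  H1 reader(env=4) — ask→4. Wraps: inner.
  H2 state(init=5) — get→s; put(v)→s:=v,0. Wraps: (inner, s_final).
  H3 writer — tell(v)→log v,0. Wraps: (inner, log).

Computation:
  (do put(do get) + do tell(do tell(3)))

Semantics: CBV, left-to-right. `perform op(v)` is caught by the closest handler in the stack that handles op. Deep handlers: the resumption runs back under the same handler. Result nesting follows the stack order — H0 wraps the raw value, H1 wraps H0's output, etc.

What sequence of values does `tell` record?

Answer: (3, 0)

Working:
get @ H2 ⇒ 5
put(5) @ H2 ⇒ s:=5
tell(3) @ H3 ⇒ log+=3
tell(0) @ H3 ⇒ log+=0
H0 returns [0]
H1 returns [0]
H2 returns ([0], 5)
H3 returns (([0], 5), (3, 0))
= (([0], 5), (3, 0))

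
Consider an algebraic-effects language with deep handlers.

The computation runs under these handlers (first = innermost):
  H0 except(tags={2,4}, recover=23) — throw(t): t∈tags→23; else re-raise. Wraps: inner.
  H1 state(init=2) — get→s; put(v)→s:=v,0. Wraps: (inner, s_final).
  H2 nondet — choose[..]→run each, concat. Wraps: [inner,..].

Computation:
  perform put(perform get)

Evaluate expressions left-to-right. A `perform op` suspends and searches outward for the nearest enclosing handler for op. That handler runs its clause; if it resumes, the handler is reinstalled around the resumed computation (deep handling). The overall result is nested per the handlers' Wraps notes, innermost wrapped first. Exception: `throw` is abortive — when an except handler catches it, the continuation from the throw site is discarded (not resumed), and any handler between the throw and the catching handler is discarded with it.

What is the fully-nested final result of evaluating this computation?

Evaluation trace:
get @ H1 ⇒ 2
put(2) @ H1 ⇒ s:=2
H0 returns 0
H1 returns (0, 2)
H2 returns [(0, 2)]
= [(0, 2)]

Answer: [(0, 2)]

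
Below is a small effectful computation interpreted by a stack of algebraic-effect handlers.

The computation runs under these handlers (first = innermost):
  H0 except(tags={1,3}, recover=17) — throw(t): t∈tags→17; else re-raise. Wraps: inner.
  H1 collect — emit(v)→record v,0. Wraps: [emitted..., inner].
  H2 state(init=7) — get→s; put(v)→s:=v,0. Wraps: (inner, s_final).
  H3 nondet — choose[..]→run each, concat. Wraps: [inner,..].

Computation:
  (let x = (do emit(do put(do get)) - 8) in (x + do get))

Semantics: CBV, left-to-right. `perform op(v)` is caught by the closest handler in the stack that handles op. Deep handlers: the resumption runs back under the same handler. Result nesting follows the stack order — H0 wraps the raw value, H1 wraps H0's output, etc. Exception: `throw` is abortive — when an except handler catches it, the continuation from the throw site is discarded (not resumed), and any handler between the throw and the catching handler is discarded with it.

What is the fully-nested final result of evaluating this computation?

Answer: [([0, -1], 7)]

Working:
get @ H2 ⇒ 7
put(7) @ H2 ⇒ s:=7
emit(0) @ H1 ⇒ out+=0
get @ H2 ⇒ 7
H0 returns -1
H1 returns [0, -1]
H2 returns ([0, -1], 7)
H3 returns [([0, -1], 7)]
= [([0, -1], 7)]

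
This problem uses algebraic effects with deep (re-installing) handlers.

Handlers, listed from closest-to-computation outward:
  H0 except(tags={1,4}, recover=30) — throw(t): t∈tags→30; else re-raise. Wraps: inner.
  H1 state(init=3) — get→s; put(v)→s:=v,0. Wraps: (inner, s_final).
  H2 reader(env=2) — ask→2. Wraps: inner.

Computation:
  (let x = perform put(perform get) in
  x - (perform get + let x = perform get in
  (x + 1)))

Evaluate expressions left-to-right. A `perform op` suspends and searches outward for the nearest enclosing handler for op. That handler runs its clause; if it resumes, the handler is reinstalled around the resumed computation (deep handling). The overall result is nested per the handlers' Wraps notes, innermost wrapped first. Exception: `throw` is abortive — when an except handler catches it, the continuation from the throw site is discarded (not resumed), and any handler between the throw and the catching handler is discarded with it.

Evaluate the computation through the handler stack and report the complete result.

Evaluation trace:
get @ H1 ⇒ 3
put(3) @ H1 ⇒ s:=3
get @ H1 ⇒ 3
get @ H1 ⇒ 3
H0 returns -7
H1 returns (-7, 3)
H2 returns (-7, 3)
= (-7, 3)

Answer: (-7, 3)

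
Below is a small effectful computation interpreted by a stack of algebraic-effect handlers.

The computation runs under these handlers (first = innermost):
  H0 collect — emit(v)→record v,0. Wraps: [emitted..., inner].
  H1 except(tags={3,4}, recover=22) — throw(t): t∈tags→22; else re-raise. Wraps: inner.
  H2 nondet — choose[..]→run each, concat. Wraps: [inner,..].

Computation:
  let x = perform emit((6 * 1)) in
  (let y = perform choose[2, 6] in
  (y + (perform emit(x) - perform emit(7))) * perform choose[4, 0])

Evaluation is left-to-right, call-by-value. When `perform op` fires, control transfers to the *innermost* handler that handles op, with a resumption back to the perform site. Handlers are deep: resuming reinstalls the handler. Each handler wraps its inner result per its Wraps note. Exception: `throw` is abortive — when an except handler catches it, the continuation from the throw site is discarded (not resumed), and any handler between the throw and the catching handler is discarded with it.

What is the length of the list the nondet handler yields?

Answer: 4

Working:
emit(6) @ H0 ⇒ out+=6
choose[2, 6] @ H2
  branch[0] choose=2:
    emit(0) @ H0 ⇒ out+=0
    emit(7) @ H0 ⇒ out+=7
    choose[4, 0] @ H2
      branch[0] choose=4:
        H0 returns [6, 0, 7, 8]
        H1 returns [6, 0, 7, 8]
        H2 returns [[6, 0, 7, 8]]
      branch[1] choose=0:
        H0 returns [6, 0, 7, 0]
        H1 returns [6, 0, 7, 0]
        H2 returns [[6, 0, 7, 0]]
  branch[1] choose=6:
    emit(0) @ H0 ⇒ out+=0
    emit(7) @ H0 ⇒ out+=7
    choose[4, 0] @ H2
      branch[0] choose=4:
        H0 returns [6, 0, 7, 24]
        H1 returns [6, 0, 7, 24]
        H2 returns [[6, 0, 7, 24]]
      branch[1] choose=0:
        H0 returns [6, 0, 7, 0]
        H1 returns [6, 0, 7, 0]
        H2 returns [[6, 0, 7, 0]]
= [[6, 0, 7, 8], [6, 0, 7, 0], [6, 0, 7, 24], [6, 0, 7, 0]]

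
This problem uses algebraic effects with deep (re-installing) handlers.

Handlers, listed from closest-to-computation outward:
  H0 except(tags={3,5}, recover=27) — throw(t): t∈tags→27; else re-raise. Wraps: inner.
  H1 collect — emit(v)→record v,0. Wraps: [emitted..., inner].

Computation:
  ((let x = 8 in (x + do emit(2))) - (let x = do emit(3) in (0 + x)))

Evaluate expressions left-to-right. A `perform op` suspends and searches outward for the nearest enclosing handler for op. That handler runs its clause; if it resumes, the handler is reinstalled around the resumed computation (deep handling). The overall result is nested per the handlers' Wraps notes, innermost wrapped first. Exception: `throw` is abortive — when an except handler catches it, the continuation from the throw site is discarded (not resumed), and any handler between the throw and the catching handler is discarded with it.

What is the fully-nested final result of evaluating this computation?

Answer: [2, 3, 8]

Working:
emit(2) @ H1 ⇒ out+=2
emit(3) @ H1 ⇒ out+=3
H0 returns 8
H1 returns [2, 3, 8]
= [2, 3, 8]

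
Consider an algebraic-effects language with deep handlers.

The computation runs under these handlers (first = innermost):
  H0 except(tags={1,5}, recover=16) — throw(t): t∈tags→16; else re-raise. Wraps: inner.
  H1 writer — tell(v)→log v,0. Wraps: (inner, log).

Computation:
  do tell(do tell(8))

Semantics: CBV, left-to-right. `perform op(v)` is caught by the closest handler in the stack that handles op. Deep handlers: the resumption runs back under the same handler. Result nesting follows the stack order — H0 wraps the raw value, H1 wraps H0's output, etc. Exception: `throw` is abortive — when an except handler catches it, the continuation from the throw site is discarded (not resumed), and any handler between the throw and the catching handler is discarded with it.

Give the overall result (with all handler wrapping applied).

Answer: (0, (8, 0))

Working:
tell(8) @ H1 ⇒ log+=8
tell(0) @ H1 ⇒ log+=0
H0 returns 0
H1 returns (0, (8, 0))
= (0, (8, 0))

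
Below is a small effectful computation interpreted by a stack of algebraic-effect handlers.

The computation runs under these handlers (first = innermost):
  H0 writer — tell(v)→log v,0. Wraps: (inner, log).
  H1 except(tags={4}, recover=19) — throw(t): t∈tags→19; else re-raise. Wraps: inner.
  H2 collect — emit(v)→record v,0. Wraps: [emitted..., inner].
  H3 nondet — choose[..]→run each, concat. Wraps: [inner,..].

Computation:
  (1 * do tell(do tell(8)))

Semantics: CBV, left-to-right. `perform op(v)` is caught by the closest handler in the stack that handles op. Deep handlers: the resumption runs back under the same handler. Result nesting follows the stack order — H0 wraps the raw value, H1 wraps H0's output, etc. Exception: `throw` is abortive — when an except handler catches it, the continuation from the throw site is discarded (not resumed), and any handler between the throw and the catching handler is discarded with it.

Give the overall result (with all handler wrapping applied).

Evaluation trace:
tell(8) @ H0 ⇒ log+=8
tell(0) @ H0 ⇒ log+=0
H0 returns (0, (8, 0))
H1 returns (0, (8, 0))
H2 returns [(0, (8, 0))]
H3 returns [[(0, (8, 0))]]
= [[(0, (8, 0))]]

Answer: [[(0, (8, 0))]]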